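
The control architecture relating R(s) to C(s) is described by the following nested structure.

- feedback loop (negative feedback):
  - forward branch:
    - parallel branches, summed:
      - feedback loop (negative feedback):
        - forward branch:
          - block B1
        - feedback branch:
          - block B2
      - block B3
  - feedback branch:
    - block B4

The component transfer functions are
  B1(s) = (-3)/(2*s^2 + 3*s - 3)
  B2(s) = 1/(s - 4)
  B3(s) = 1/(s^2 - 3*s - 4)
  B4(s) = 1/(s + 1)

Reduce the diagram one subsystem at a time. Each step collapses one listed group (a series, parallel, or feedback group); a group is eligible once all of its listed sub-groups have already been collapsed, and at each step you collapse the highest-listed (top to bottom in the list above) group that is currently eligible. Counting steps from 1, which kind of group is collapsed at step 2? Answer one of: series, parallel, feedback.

(1) apply the feedback formula to B1, B2
(2) add [B1/(1+B1*B2)], B3 (parallel)
(3) close the feedback loop around ([B1/(1+B1*B2)]+B3), B4
So the answer for step 2 is parallel.

Final answer: parallel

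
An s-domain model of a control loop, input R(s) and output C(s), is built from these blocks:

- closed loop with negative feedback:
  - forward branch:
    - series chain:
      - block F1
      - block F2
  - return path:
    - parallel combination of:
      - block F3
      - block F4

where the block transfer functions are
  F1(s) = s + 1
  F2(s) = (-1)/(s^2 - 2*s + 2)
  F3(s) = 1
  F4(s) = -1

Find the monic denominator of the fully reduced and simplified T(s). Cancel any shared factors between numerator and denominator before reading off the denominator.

First reduce the diagram to T(s).

[1] combine F1, F2 in series: (-s - 1)/(s^2 - 2*s + 2)
[2] sum the parallel branches F3, F4: 0
[3] apply the feedback formula to (F1*F2), (F3+F4): (-s - 1)/(s^2 - 2*s + 2)
Step 3 gives the fully reduced T(s), with no common factor left to cancel. The denominator is already monic (leading coefficient 1).

Answer: s^2 - 2*s + 2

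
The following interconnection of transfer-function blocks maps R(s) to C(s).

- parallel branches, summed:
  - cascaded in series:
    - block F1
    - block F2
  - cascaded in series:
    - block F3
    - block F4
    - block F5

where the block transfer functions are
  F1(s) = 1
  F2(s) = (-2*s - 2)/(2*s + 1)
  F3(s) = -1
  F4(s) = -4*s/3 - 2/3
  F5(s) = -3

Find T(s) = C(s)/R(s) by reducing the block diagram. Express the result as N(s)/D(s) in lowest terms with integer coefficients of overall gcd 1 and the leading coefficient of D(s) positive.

Step 1. series reduction of F1, F2: (-2*s - 2)/(2*s + 1)
Step 2. combine F3, F4, F5 in series: -4*s - 2
Step 3. add (F1*F2), (F3*F4*F5) (parallel), giving the overall T(s)

Hence the answer: (-8*s^2 - 10*s - 4)/(2*s + 1)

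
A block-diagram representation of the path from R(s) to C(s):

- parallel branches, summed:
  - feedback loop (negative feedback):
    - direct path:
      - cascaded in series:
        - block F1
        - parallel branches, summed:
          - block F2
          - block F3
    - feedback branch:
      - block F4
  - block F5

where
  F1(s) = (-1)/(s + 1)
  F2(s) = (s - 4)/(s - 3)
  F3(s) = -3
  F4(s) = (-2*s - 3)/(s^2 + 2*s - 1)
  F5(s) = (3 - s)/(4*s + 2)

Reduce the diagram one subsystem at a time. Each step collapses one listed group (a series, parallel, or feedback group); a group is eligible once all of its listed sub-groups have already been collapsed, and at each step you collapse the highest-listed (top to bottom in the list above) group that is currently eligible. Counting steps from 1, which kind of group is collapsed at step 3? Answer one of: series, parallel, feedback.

Step 1 - reduce the parallel group F2, F3
Step 2 - reduce the series chain F1, (F2+F3)
Step 3 - feedback reduction of (F1*(F2+F3)), F4
Step 4 - add [(F1*(F2+F3))/(1+(F1*(F2+F3))*F4)], F5 (parallel)
Step 3: feedback.

Answer: feedback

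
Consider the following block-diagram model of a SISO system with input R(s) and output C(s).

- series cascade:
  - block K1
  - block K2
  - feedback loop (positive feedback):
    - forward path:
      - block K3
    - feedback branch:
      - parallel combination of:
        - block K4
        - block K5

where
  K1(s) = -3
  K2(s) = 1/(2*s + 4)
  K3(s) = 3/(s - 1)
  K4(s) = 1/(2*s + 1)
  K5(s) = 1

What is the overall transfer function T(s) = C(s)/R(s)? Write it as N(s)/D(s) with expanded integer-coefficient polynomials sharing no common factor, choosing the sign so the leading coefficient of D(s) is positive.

The answer is (-18*s - 9)/(4*s^3 - 6*s^2 - 42*s - 28).

Reasoning:
Step 1. sum the parallel branches K4, K5, giving (2*s + 2)/(2*s + 1)
Step 2. collapse the loop (K3 forward, (K4+K5) return), giving (6*s + 3)/(2*s^2 - 7*s - 7)
Step 3. series reduction of K1, K2, [K3/(1-K3*(K4+K5))]: this yields T(s), and no further normalization is needed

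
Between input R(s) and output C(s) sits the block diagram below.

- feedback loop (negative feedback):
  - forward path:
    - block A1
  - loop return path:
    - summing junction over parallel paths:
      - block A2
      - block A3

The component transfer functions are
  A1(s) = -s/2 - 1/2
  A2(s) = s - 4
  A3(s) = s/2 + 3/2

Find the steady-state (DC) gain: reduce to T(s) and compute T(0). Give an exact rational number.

Step 1. combine A2, A3 in parallel = 3*s/2 - 5/2
Step 2. collapse the loop (A1 forward, (A2+A3) return) = (2*s + 2)/(3*s^2 - 2*s - 9)
That last expression is T(s); at s = 0 only the constant terms survive, so T(0) = 2/(-9) = -2/9.

Therefore the answer is -2/9.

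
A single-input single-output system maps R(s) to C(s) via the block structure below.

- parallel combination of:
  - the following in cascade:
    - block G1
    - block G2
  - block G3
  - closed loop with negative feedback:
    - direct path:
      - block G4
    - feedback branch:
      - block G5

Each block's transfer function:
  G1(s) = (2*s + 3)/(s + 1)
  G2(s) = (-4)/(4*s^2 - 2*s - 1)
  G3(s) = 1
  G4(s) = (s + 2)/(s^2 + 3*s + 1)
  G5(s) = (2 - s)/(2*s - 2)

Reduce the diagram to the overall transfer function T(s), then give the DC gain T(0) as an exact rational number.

The answer is 11.

Reasoning:
Step 1: cascade G1, G2 gives (-8*s - 12)/(4*s^3 + 2*s^2 - 3*s - 1)
Step 2: collapse the loop (G4 forward, G5 return) gives (2*s^2 + 2*s - 4)/(2*s^3 + 3*s^2 - 4*s + 2)
Step 3: sum the parallel branches (G1*G2), G3, [G4/(1+G4*G5)] gives (8*s^6 + 24*s^5 - 20*s^4 - 77*s^3 - 7*s^2 + 40*s - 22)/(8*s^6 + 16*s^5 - 16*s^4 - 11*s^3 + 13*s^2 - 2*s - 2)
Step 3 gives the overall T(s). Then T(0) = -22/(-2) = 11.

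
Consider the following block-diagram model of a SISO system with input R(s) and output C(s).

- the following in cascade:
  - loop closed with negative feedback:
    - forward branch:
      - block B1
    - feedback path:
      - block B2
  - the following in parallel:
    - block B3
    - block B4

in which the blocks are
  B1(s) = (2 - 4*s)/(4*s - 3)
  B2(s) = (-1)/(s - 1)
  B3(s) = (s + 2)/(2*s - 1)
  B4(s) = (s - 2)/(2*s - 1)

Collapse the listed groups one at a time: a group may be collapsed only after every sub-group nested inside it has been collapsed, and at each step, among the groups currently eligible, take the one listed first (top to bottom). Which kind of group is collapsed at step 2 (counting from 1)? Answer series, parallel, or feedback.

Step 1. reduce the feedback loop with forward B1 and return B2
Step 2. sum the parallel branches B3, B4
Step 3. reduce the series chain [B1/(1+B1*B2)], (B3+B4)
The group at step 2 is a parallel group.

Hence the answer: parallel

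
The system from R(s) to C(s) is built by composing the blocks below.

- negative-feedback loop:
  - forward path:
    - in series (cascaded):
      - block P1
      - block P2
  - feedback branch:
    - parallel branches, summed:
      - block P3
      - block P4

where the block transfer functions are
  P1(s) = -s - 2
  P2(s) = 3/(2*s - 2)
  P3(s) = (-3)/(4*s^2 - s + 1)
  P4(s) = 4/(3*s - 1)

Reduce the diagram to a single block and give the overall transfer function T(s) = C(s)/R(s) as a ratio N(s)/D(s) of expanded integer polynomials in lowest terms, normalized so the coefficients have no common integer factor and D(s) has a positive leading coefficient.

Answer: (-36*s^4 - 51*s^3 + 30*s^2 - 21*s + 6)/(24*s^4 - 86*s^3 - 35*s^2 + 47*s - 40)

Working:
(1) combine P1, P2 in series, giving (-3*s - 6)/(2*s - 2)
(2) add P3, P4 (parallel), giving (16*s^2 - 13*s + 7)/(12*s^3 - 7*s^2 + 4*s - 1)
(3) reduce the feedback loop with forward (P1*P2) and return (P3+P4), giving the overall T(s)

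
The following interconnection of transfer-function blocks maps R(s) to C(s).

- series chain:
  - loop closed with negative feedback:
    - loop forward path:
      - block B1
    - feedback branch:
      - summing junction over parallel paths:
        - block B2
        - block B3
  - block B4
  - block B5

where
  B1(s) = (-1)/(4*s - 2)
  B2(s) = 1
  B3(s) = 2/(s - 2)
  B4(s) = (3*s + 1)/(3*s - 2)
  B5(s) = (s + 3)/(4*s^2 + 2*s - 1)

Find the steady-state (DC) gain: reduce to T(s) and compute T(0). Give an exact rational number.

Answer: 3/4

Working:
Step 1: reduce the parallel group B2, B3: s/(s - 2)
Step 2: reduce the feedback loop with forward B1 and return (B2+B3): (2 - s)/(4*s^2 - 11*s + 4)
Step 3: multiply [B1/(1+B1*(B2+B3))], B4, B5 (series): (-3*s^3 - 4*s^2 + 17*s + 6)/(48*s^5 - 140*s^4 + 42*s^3 + 77*s^2 - 50*s + 8)
Evaluating the step-3 result (the overall T(s)) at s = 0 gives T(0) = 6/8 = 3/4.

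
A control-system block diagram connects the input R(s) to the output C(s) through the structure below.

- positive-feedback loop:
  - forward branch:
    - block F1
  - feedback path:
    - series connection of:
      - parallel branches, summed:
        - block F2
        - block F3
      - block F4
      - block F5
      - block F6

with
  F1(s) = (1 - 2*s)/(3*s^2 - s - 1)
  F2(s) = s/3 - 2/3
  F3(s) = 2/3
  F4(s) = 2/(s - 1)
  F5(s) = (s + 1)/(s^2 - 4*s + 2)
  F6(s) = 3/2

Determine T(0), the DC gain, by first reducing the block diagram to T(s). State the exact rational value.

The answer is -1.

Reasoning:
[1] add F2, F3 (parallel), giving s/3
[2] reduce the series chain (F2+F3), F4, F5, F6, giving (s^2 + s)/(s^3 - 5*s^2 + 6*s - 2)
[3] close the feedback loop around F1, ((F2+F3)*F4*F5*F6), giving (-2*s^4 + 11*s^3 - 17*s^2 + 10*s - 2)/(3*s^5 - 16*s^4 + 24*s^3 - 6*s^2 - 5*s + 2)
DC gain: substitute s = 0 into T(s) from step 3: T(0) = -2/2 = -1.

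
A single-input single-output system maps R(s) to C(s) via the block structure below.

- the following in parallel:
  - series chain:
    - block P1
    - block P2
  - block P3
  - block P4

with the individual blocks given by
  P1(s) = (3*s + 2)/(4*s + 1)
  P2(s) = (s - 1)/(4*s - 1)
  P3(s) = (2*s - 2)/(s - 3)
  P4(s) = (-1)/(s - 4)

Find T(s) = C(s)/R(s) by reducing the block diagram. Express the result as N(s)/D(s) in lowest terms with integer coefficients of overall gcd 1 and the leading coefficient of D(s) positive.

Answer: (35*s^4 - 198*s^3 + 215*s^2 + 13*s - 35)/(16*s^4 - 112*s^3 + 191*s^2 + 7*s - 12)

Working:
(1) series reduction of P1, P2: (3*s^2 - s - 2)/(16*s^2 - 1)
(2) add (P1*P2), P3, P4 (parallel): this yields T(s), and no further normalization is needed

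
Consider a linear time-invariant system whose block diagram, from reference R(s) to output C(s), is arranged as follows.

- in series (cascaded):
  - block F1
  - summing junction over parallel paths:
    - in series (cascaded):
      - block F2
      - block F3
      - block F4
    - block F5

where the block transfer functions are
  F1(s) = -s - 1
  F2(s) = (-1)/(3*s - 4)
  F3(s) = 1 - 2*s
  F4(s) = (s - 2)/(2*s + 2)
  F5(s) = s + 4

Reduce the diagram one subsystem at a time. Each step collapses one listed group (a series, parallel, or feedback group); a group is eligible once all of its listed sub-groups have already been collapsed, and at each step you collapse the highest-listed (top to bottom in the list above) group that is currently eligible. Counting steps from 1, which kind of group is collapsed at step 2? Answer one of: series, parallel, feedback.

Step 1. series reduction of F2, F3, F4
Step 2. parallel reduction of (F2*F3*F4), F5
Step 3. multiply F1, ((F2*F3*F4)+F5) (series)
At step 2 the group reduced is parallel.

Final answer: parallel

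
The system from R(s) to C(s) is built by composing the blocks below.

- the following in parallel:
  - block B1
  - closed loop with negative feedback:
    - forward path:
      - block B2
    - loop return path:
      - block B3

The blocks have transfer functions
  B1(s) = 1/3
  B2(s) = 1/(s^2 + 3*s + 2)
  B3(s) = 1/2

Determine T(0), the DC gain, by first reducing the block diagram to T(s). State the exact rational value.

Answer: 11/15

Working:
(1) reduce the feedback loop with forward B2 and return B3 -> 2/(2*s^2 + 6*s + 5)
(2) add B1, [B2/(1+B2*B3)] (parallel) -> (2*s^2 + 6*s + 11)/(6*s^2 + 18*s + 15)
Step 2 gives the overall T(s). Then T(0) = 11/15.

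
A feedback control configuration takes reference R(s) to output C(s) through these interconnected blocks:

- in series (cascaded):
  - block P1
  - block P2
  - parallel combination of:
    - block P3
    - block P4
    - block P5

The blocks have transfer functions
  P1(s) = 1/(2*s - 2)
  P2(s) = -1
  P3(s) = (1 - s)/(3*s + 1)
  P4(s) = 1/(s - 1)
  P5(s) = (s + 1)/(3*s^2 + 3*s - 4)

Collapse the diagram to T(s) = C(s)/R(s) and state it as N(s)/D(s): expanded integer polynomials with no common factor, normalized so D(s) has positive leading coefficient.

Step 1: combine P3, P4, P5 in parallel; result (-3*s^4 + 15*s^3 + 20*s^2 - 23*s - 1)/(9*s^4 + 3*s^3 - 21*s^2 + 5*s + 4)
Step 2: reduce the series chain P1, P2, (P3+P4+P5), which is the overall transfer function T(s) = C(s)/R(s) in lowest terms

Final answer: (3*s^4 - 15*s^3 - 20*s^2 + 23*s + 1)/(18*s^5 - 12*s^4 - 48*s^3 + 52*s^2 - 2*s - 8)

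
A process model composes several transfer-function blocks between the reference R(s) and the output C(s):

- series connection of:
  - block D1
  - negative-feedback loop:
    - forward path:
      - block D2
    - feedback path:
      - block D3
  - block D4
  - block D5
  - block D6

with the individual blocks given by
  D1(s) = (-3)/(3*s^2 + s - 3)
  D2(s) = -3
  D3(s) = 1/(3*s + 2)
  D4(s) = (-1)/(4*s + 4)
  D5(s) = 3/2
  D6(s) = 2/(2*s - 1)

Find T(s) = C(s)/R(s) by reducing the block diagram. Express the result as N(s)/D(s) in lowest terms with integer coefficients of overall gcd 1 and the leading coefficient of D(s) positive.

Step 1: reduce the feedback loop with forward D2 and return D3, giving (-9*s - 6)/(3*s - 1)
Step 2: cascade D1, [D2/(1+D2*D3)], D4, D5, D6 - this is the overall T(s), already in the required normalized form

Answer: (-81*s - 54)/(72*s^5 + 36*s^4 - 116*s^3 - 16*s^2 + 52*s - 12)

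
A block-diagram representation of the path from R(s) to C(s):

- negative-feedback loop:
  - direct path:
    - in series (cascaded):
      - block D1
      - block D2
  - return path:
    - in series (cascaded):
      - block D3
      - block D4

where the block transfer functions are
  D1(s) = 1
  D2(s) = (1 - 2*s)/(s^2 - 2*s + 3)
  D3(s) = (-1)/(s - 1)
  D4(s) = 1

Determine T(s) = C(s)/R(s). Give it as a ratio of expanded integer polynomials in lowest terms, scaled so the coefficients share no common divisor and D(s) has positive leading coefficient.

Step 1: combine D1, D2 in series gives (1 - 2*s)/(s^2 - 2*s + 3)
Step 2: cascade D3, D4 gives (-1)/(s - 1)
Step 3: collapse the loop ((D1*D2) forward, (D3*D4) return), which is the overall transfer function T(s) = C(s)/R(s) in lowest terms

Answer: (-2*s^2 + 3*s - 1)/(s^3 - 3*s^2 + 7*s - 4)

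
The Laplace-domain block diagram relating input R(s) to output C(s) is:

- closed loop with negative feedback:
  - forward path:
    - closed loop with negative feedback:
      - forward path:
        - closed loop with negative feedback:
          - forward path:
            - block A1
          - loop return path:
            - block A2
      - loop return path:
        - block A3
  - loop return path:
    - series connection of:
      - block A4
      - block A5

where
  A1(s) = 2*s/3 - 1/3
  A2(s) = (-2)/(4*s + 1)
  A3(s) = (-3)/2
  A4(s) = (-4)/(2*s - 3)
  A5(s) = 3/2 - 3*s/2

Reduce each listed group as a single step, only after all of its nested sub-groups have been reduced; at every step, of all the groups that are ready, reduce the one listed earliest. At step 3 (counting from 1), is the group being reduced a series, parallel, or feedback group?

Step 1. apply the feedback formula to A1, A2
Step 2. feedback reduction of [A1/(1+A1*A2)], A3
Step 3. multiply A4, A5 (series)
Step 4. close the feedback loop around [[A1/(1+A1*A2)]/(1+[A1/(1+A1*A2)]*A3)], (A4*A5)
The group at step 3 is a series group.

Answer: series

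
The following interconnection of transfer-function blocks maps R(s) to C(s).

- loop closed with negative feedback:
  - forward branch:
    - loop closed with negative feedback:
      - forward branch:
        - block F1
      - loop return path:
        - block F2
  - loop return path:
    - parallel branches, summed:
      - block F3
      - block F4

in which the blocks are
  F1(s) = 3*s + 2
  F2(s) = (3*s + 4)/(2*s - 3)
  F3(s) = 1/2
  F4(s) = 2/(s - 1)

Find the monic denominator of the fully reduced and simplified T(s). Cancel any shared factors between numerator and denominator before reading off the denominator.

Reducing step by step:

Step 1. close the feedback loop around F1, F2 gives (6*s^2 - 5*s - 6)/(9*s^2 + 20*s + 5)
Step 2. sum the parallel branches F3, F4 gives (s + 3)/(2*s - 2)
Step 3. apply the feedback formula to [F1/(1+F1*F2)], (F3+F4) gives (12*s^3 - 22*s^2 - 2*s + 12)/(24*s^3 + 35*s^2 - 51*s - 28)
The result of step 3 is T(s) in lowest terms. Its denominator has leading coefficient 24; dividing the denominator through by 24 makes it monic.

Answer: s^3 + 35*s^2/24 - 17*s/8 - 7/6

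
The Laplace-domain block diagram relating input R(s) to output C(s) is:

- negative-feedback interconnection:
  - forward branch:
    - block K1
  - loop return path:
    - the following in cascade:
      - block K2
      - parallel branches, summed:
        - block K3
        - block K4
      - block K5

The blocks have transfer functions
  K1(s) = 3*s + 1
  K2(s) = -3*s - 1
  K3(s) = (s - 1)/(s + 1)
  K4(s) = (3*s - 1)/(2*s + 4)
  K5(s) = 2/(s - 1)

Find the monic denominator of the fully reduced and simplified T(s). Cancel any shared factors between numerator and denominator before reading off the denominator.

Step 1: reduce the parallel group K3, K4 = (5*s^2 + 4*s - 5)/(2*s^2 + 6*s + 4)
Step 2: reduce the series chain K2, (K3+K4), K5 = (-15*s^3 - 17*s^2 + 11*s + 5)/(s^3 + 2*s^2 - s - 2)
Step 3: close the feedback loop around K1, (K2*(K3+K4)*K5) = (-3*s^4 - 7*s^3 + s^2 + 7*s + 2)/(45*s^4 + 65*s^3 - 18*s^2 - 25*s - 3)
That last expression is T(s), already simplified. Scaling its denominator by 1/45 (the reciprocal of the leading coefficient) yields the monic denominator.

Final answer: s^4 + 13*s^3/9 - 2*s^2/5 - 5*s/9 - 1/15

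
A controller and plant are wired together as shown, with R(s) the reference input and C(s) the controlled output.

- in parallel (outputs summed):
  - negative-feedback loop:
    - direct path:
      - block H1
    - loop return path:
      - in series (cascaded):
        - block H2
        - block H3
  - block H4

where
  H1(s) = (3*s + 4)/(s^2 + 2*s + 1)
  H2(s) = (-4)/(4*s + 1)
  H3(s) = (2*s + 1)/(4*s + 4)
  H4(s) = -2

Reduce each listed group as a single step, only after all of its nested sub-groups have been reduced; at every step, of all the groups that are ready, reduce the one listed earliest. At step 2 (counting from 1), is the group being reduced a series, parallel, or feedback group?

Step 1: multiply H2, H3 (series)
Step 2: collapse the loop (H1 forward, (H2*H3) return)
Step 3: combine [H1/(1+H1*(H2*H3))], H4 in parallel
Step 2 collapses a feedback group.

Hence the answer: feedback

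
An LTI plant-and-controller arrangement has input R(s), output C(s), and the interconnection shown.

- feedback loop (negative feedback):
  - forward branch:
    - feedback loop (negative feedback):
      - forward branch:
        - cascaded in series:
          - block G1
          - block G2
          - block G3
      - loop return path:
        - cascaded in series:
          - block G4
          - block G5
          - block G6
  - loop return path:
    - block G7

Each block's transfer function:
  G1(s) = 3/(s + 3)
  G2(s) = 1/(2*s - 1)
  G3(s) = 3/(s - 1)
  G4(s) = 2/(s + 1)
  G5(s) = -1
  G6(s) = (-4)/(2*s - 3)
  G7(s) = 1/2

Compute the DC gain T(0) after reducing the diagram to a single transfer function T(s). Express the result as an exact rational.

(1) reduce the series chain G1, G2, G3 -> 9/(2*s^3 + 3*s^2 - 8*s + 3)
(2) multiply G4, G5, G6 (series) -> 8/(2*s^2 - s - 3)
(3) close the feedback loop around (G1*G2*G3), (G4*G5*G6) -> (18*s^2 - 9*s - 27)/(4*s^5 + 4*s^4 - 25*s^3 + 5*s^2 + 21*s + 63)
(4) reduce the feedback loop with forward [(G1*G2*G3)/(1+(G1*G2*G3)*(G4*G5*G6))] and return G7 -> (36*s^2 - 18*s - 54)/(8*s^5 + 8*s^4 - 50*s^3 + 28*s^2 + 33*s + 99)
DC gain: substitute s = 0 into T(s) from step 4: T(0) = -54/99 = -6/11.

Therefore the answer is -6/11.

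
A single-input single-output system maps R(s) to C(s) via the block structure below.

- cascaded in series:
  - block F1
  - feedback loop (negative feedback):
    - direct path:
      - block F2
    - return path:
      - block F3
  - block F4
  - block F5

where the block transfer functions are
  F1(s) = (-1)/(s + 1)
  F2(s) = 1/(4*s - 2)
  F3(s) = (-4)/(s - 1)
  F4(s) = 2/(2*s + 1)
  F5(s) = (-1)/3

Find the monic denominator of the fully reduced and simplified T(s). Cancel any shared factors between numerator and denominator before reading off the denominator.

The answer is s^4 - 9*s^2/4 - 3*s/2 - 1/4.

Reasoning:
1. reduce the feedback loop with forward F2 and return F3 gives (s - 1)/(4*s^2 - 6*s - 2)
2. cascade F1, [F2/(1+F2*F3)], F4, F5 gives (s - 1)/(12*s^4 - 27*s^2 - 18*s - 3)
The result of step 2 is T(s) in lowest terms. Its denominator has leading coefficient 12; dividing the denominator through by 12 makes it monic.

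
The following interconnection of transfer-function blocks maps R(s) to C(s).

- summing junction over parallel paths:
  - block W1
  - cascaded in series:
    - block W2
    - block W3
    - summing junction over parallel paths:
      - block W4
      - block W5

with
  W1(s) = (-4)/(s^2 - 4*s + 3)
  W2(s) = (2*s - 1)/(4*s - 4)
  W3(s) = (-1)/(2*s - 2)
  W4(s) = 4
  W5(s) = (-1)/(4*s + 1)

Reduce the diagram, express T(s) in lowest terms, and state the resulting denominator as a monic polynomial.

Step 1: sum the parallel branches W4, W5 = (16*s + 3)/(4*s + 1)
Step 2: combine W2, W3, (W4+W5) in series = (-32*s^2 + 10*s + 3)/(32*s^3 - 56*s^2 + 16*s + 8)
Step 3: combine W1, (W2*W3*(W4+W5)) in parallel = (-32*s^3 - 22*s^2 + 69*s + 23)/(32*s^4 - 152*s^3 + 184*s^2 - 40*s - 24)
Step 3 gives the fully reduced T(s), with no common factor left to cancel. The denominator's leading coefficient is 32, so divide each of its coefficients by 32 to get the monic form.

Hence the answer: s^4 - 19*s^3/4 + 23*s^2/4 - 5*s/4 - 3/4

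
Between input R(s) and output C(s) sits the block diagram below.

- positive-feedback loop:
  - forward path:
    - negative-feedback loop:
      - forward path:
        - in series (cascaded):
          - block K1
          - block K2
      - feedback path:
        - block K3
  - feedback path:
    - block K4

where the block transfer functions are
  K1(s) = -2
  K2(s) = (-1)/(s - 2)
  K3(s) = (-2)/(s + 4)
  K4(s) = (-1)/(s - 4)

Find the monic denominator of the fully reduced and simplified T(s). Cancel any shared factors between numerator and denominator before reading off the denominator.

The answer is s^3 - 2*s^2 - 18*s + 56.

Reasoning:
1. multiply K1, K2 (series) -> 2/(s - 2)
2. close the feedback loop around (K1*K2), K3 -> (2*s + 8)/(s^2 + 2*s - 12)
3. apply the feedback formula to [(K1*K2)/(1+(K1*K2)*K3)], K4 -> (2*s^2 - 32)/(s^3 - 2*s^2 - 18*s + 56)
Step 3 gives the fully reduced T(s), with no common factor left to cancel. The denominator is already monic (leading coefficient 1).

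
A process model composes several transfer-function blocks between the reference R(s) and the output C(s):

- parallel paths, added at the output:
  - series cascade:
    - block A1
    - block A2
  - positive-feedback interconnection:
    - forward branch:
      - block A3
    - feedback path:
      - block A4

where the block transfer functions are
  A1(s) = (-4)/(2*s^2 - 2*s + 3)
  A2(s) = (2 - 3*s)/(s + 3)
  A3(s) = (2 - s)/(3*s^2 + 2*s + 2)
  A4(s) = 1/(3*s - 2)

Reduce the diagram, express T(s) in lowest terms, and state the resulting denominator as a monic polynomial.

Answer: s^6 + 2*s^5 - 7*s^4/6 + 9*s^3/2 - 11*s^2/6 + 5*s/2 - 3

Working:
Step 1: cascade A1, A2: (12*s - 8)/(2*s^3 + 4*s^2 - 3*s + 9)
Step 2: apply the feedback formula to A3, A4: (-3*s^2 + 8*s - 4)/(9*s^3 + 3*s - 6)
Step 3: add (A1*A2), [A3/(1-A3*A4)] (parallel): (-6*s^5 + 112*s^4 - 39*s^3 - 31*s^2 - 12*s + 12)/(18*s^6 + 36*s^5 - 21*s^4 + 81*s^3 - 33*s^2 + 45*s - 54)
The result of step 3 is T(s) in lowest terms. Its denominator has leading coefficient 18; dividing the denominator through by 18 makes it monic.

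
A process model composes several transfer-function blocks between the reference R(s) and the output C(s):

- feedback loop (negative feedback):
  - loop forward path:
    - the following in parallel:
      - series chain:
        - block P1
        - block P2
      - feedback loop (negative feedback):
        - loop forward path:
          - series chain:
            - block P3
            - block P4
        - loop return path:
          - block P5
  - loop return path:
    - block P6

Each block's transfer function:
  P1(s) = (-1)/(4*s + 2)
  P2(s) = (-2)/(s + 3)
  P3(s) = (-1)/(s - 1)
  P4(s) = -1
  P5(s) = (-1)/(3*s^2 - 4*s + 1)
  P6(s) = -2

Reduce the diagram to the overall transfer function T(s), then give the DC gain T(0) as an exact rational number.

Step 1: combine P1, P2 in series: 1/(2*s^2 + 7*s + 3)
Step 2: reduce the series chain P3, P4: 1/(s - 1)
Step 3: reduce the feedback loop with forward (P3*P4) and return P5: (3*s^2 - 4*s + 1)/(3*s^3 - 7*s^2 + 5*s - 2)
Step 4: reduce the parallel group (P1*P2), [(P3*P4)/(1+(P3*P4)*P5)]: (6*s^4 + 16*s^3 - 24*s^2 + 1)/(6*s^5 + 7*s^4 - 30*s^3 + 10*s^2 + s - 6)
Step 5: apply the feedback formula to ((P1*P2)+[(P3*P4)/(1+(P3*P4)*P5)]), P6: (6*s^4 + 16*s^3 - 24*s^2 + 1)/(6*s^5 - 5*s^4 - 62*s^3 + 58*s^2 + s - 8)
The step-5 result is T(s). Setting s = 0: T(0) = 1/(-8) = -1/8.

Hence the answer: -1/8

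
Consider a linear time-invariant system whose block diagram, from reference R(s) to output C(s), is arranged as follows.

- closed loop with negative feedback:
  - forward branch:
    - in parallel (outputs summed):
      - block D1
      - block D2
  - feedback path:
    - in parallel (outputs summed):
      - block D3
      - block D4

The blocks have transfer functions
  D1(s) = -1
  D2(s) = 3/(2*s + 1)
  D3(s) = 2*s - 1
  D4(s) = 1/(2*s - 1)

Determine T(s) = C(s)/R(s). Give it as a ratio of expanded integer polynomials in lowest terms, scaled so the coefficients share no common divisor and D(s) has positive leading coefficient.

The answer is (4*s^2 - 6*s + 2)/(8*s^3 - 20*s^2 + 12*s - 3).

Reasoning:
(1) parallel reduction of D1, D2 -> (2 - 2*s)/(2*s + 1)
(2) parallel reduction of D3, D4 -> (4*s^2 - 4*s + 2)/(2*s - 1)
(3) apply the feedback formula to (D1+D2), (D3+D4): this yields T(s), and no further normalization is needed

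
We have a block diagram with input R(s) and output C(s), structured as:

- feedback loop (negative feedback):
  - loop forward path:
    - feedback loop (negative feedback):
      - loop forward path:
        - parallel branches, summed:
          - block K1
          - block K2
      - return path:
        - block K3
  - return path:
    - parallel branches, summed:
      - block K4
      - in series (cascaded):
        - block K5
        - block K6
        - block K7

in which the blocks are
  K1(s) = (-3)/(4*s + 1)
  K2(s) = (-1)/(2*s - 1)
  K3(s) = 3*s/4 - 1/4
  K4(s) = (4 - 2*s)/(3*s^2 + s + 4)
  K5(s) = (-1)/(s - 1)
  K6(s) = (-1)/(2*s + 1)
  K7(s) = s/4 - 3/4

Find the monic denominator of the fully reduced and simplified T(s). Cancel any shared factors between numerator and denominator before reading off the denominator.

The answer is s^6 + 23*s^5/6 + 47*s^4/6 - 53*s^3/2 + 31*s^2/6 + 22*s - 8/3.

Reasoning:
Step 1: sum the parallel branches K1, K2 -> (2 - 10*s)/(8*s^2 - 2*s - 1)
Step 2: apply the feedback formula to (K1+K2), K3 -> (4 - 20*s)/(s^2 + 4*s - 3)
Step 3: multiply K5, K6, K7 (series) -> (s - 3)/(8*s^2 - 4*s - 4)
Step 4: parallel reduction of K4, (K5*K6*K7) -> (-13*s^3 + 32*s^2 - 7*s - 28)/(24*s^4 - 4*s^3 + 16*s^2 - 20*s - 16)
Step 5: collapse the loop ([(K1+K2)/(1+(K1+K2)*K3)] forward, (K4+(K5*K6*K7)) return) -> (-120*s^5 + 44*s^4 - 84*s^3 + 116*s^2 + 60*s - 16)/(6*s^6 + 23*s^5 + 47*s^4 - 159*s^3 + 31*s^2 + 132*s - 16)
T(s) is the step-5 result (common factors already cancelled). Leading coefficient of the denominator: 6. Divide through by 6 for the monic polynomial.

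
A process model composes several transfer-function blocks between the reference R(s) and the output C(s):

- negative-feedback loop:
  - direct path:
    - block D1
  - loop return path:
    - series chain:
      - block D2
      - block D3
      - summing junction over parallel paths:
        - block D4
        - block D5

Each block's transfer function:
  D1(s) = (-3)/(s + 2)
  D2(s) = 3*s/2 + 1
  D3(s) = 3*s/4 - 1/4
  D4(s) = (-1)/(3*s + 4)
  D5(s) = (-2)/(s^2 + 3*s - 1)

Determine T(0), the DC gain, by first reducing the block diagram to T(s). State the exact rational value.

Answer: -48/53

Working:
(1) reduce the parallel group D4, D5 gives (-s^2 - 9*s - 7)/(3*s^3 + 13*s^2 + 9*s - 4)
(2) series reduction of D2, D3, (D4+D5) gives (-9*s^4 - 84*s^3 - 88*s^2 - 3*s + 14)/(24*s^3 + 104*s^2 + 72*s - 32)
(3) apply the feedback formula to D1, (D2*D3*(D4+D5)) gives (-72*s^3 - 312*s^2 - 216*s + 96)/(51*s^4 + 404*s^3 + 544*s^2 + 121*s - 106)
That last expression is T(s); at s = 0 only the constant terms survive, so T(0) = 96/(-106) = -48/53.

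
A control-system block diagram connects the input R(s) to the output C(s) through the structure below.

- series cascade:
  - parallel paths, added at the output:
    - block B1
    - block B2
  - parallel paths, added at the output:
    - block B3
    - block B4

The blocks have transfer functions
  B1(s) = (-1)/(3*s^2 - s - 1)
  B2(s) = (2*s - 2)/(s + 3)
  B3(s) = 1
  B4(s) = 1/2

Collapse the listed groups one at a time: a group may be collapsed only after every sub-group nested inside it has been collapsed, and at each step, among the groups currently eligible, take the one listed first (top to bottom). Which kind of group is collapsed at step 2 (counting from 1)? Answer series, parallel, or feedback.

Step 1. add B1, B2 (parallel)
Step 2. reduce the parallel group B3, B4
Step 3. cascade (B1+B2), (B3+B4)
So the answer for step 2 is parallel.

Answer: parallel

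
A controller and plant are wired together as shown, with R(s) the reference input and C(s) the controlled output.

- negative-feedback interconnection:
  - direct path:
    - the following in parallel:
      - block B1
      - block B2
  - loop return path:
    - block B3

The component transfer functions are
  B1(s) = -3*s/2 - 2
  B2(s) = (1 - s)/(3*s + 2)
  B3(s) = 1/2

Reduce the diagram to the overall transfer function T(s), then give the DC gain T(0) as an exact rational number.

Step 1 - add B1, B2 (parallel) -> (-9*s^2 - 20*s - 6)/(6*s + 4)
Step 2 - reduce the feedback loop with forward (B1+B2) and return B3 -> (18*s^2 + 40*s + 12)/(9*s^2 + 8*s - 2)
The step-2 result is T(s). Setting s = 0: T(0) = 12/(-2) = -6.

Answer: -6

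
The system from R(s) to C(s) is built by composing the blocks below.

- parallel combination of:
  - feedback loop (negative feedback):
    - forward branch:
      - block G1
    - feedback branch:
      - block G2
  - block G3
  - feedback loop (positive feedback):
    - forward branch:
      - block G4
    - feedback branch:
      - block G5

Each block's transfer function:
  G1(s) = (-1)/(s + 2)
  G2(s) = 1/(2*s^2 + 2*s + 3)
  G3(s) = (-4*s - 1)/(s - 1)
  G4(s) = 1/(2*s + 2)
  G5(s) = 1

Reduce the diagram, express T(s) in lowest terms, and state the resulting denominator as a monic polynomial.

Step 1: apply the feedback formula to G1, G2 -> (-2*s^2 - 2*s - 3)/(2*s^3 + 6*s^2 + 7*s + 5)
Step 2: collapse the loop (G4 forward, G5 return) -> 1/(2*s + 1)
Step 3: add [G1/(1+G1*G2)], G3, [G4/(1-G4*G5)] (parallel) -> (-16*s^5 - 62*s^4 - 92*s^3 - 89*s^2 - 34*s - 7)/(4*s^5 + 10*s^4 + 6*s^3 - 3*s^2 - 12*s - 5)
No further cancellation is possible in the step-3 result, so that is T(s). Its denominator becomes monic after dividing by the leading coefficient 4.

Therefore the answer is s^5 + 5*s^4/2 + 3*s^3/2 - 3*s^2/4 - 3*s - 5/4.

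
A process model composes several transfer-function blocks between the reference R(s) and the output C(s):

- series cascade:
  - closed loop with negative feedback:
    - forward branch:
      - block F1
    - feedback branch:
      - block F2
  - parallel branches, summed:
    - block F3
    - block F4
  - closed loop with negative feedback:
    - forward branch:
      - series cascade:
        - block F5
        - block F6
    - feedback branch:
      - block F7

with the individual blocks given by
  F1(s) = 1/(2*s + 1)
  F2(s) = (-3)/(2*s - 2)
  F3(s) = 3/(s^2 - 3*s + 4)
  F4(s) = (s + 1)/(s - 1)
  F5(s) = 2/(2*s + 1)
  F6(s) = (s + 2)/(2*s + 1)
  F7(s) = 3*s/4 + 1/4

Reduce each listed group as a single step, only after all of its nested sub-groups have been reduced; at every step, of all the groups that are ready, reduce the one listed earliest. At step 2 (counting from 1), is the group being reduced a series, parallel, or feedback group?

Step 1: collapse the loop (F1 forward, F2 return)
Step 2: parallel reduction of F3, F4
Step 3: cascade F5, F6
Step 4: reduce the feedback loop with forward (F5*F6) and return F7
Step 5: reduce the series chain [F1/(1+F1*F2)], (F3+F4), [(F5*F6)/(1+(F5*F6)*F7)]
Step 2: parallel.

Therefore the answer is parallel.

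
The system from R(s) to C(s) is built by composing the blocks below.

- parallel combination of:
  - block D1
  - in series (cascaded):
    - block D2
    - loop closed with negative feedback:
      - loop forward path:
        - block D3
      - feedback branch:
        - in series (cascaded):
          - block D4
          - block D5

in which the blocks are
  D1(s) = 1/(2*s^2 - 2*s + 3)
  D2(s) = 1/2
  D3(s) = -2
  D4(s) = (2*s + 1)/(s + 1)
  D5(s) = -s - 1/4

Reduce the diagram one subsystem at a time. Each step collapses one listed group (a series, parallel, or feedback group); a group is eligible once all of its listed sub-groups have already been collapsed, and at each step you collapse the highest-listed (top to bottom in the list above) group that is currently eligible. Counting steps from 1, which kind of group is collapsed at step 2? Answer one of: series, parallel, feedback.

Reducing step by step:

Step 1. reduce the series chain D4, D5
Step 2. feedback reduction of D3, (D4*D5)
Step 3. cascade D2, [D3/(1+D3*(D4*D5))]
Step 4. combine D1, (D2*[D3/(1+D3*(D4*D5))]) in parallel
At step 2 the group reduced is feedback.

Answer: feedback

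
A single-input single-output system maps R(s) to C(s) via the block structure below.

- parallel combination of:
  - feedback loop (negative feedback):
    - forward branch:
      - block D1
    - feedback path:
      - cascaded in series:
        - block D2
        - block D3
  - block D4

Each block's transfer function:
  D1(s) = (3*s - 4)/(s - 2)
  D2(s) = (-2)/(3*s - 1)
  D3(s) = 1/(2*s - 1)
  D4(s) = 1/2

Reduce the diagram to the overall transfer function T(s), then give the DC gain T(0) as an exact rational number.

Step 1 - combine D2, D3 in series = (-2)/(6*s^2 - 5*s + 1)
Step 2 - close the feedback loop around D1, (D2*D3) = (18*s^3 - 39*s^2 + 23*s - 4)/(6*s^3 - 17*s^2 + 5*s + 6)
Step 3 - add [D1/(1+D1*(D2*D3))], D4 (parallel) = (42*s^3 - 95*s^2 + 51*s - 2)/(12*s^3 - 34*s^2 + 10*s + 12)
DC gain: substitute s = 0 into T(s) from step 3: T(0) = -2/12 = -1/6.

Final answer: -1/6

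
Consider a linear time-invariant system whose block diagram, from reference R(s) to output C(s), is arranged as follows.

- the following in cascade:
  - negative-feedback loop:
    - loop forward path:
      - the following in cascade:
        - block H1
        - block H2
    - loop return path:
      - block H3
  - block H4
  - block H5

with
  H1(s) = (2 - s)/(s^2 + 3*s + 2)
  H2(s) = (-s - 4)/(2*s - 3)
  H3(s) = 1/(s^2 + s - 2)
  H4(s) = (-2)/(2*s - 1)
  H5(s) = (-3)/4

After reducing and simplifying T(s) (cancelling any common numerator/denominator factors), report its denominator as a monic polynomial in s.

Reducing step by step:

Step 1. cascade H1, H2 = (s^2 + 2*s - 8)/(2*s^3 + 3*s^2 - 5*s - 6)
Step 2. apply the feedback formula to (H1*H2), H3 = (s^4 + 3*s^3 - 8*s^2 - 12*s + 16)/(2*s^5 + 5*s^4 - 6*s^3 - 16*s^2 + 6*s + 4)
Step 3. reduce the series chain [(H1*H2)/(1+(H1*H2)*H3)], H4, H5 = (3*s^4 + 9*s^3 - 24*s^2 - 36*s + 48)/(8*s^6 + 16*s^5 - 34*s^4 - 52*s^3 + 56*s^2 + 4*s - 8)
No further cancellation is possible in the step-3 result, so that is T(s). Its denominator becomes monic after dividing by the leading coefficient 8.

Answer: s^6 + 2*s^5 - 17*s^4/4 - 13*s^3/2 + 7*s^2 + s/2 - 1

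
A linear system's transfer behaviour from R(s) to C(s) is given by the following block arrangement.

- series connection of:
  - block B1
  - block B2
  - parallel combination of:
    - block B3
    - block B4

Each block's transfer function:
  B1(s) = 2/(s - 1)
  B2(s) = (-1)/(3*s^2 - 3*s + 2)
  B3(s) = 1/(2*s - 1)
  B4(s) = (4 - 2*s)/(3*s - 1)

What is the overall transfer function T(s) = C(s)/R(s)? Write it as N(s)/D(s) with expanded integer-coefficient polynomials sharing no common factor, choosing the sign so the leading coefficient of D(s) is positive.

The answer is (8*s^2 - 26*s + 10)/(18*s^5 - 51*s^4 + 63*s^3 - 43*s^2 + 15*s - 2).

Reasoning:
Step 1: parallel reduction of B3, B4 -> (-4*s^2 + 13*s - 5)/(6*s^2 - 5*s + 1)
Step 2: multiply B1, B2, (B3+B4) (series): this yields T(s), and no further normalization is needed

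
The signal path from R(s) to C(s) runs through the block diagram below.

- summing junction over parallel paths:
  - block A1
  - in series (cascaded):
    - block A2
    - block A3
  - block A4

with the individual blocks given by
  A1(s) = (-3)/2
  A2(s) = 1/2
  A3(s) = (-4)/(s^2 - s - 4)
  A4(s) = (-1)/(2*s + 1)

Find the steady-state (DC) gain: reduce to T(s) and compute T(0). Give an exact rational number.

Reducing step by step:

(1) series reduction of A2, A3 -> (-2)/(s^2 - s - 4)
(2) parallel reduction of A1, (A2*A3), A4 -> (-6*s^3 + s^2 + 21*s + 16)/(4*s^3 - 2*s^2 - 18*s - 8)
Evaluating the step-2 result (the overall T(s)) at s = 0 gives T(0) = 16/(-8) = -2.

Answer: -2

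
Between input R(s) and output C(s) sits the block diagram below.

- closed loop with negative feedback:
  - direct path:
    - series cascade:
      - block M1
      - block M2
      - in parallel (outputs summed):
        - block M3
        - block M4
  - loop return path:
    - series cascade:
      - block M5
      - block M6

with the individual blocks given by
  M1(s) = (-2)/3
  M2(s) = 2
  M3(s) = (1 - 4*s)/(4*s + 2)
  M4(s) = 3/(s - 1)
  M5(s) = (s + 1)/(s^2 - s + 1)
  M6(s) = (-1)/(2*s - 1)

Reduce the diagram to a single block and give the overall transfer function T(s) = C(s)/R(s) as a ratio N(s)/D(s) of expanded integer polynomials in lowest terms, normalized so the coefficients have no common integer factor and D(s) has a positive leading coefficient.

The answer is (16*s^5 - 92*s^4 + 106*s^3 - 80*s^2 + 4*s + 10)/(12*s^5 - 24*s^4 + 13*s^3 + 20*s^2 + 38*s + 13).

Reasoning:
Step 1. add M3, M4 (parallel) = (-4*s^2 + 17*s + 5)/(4*s^2 - 2*s - 2)
Step 2. series reduction of M1, M2, (M3+M4) = (8*s^2 - 34*s - 10)/(6*s^2 - 3*s - 3)
Step 3. series reduction of M5, M6 = (-s - 1)/(2*s^3 - 3*s^2 + 3*s - 1)
Step 4. collapse the loop ((M1*M2*(M3+M4)) forward, (M5*M6) return), giving the overall T(s)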